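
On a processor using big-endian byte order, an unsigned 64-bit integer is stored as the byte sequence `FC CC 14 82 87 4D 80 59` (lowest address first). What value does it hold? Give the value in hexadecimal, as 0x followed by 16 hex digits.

0xFCCC1482874D8059

Big-endian: lowest address holds the most-significant byte.
The bytes are already most-significant first: 0xFCCC1482874D8059.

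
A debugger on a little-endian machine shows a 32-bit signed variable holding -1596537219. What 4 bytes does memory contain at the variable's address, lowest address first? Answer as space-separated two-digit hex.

7D C6 D6 A0

Two's complement of -1596537219 in 32 bits: 1596537219 = 0x5F293983; invert → 0xA0D6C67C; add 1 → 0xA0D6C67D.
Split into bytes (most-significant first): A0 D6 C6 7D.
In little-endian order the low byte comes first in memory.
So at ascending addresses the bytes are 7D C6 D6 A0.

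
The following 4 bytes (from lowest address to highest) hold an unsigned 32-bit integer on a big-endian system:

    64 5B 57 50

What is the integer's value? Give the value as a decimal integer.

In big-endian order the high byte comes first in memory.
The bytes are already most-significant first: 0x645B5750.
0x645B5750 = 1683707728.

1683707728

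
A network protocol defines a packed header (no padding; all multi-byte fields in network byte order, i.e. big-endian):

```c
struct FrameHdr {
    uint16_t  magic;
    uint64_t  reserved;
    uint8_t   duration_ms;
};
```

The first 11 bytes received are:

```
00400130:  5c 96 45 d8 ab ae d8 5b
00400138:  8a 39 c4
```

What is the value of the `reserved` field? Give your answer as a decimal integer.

5032961351029066297

`reserved` follows `magic` (2 bytes), so it starts at byte offset 2 and occupies 8 bytes.
Bytes at offsets 2..9: 45 D8 AB AE D8 5B 8A 39.
Big-endian stores the most-significant byte at the lowest address.
The bytes are already most-significant first: 0x45D8ABAED85B8A39.
0x45D8ABAED85B8A39 = 5032961351029066297.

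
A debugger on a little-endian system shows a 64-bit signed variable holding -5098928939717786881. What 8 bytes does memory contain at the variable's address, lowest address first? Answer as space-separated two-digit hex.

Two's complement of -5098928939717786881 in 64 bits: 5098928939717786881 = 0x46C308DAFAD67D01; invert → 0xB93CF725052982FE; add 1 → 0xB93CF725052982FF.
Split into bytes (most-significant first): B9 3C F7 25 05 29 82 FF.
In little-endian order the low byte comes first in memory.
So at ascending addresses the bytes are FF 82 29 05 25 F7 3C B9.

FF 82 29 05 25 F7 3C B9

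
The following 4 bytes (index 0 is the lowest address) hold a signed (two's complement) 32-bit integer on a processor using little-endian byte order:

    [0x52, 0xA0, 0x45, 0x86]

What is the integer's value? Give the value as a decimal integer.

In little-endian order the low byte comes first in memory.
Reassemble most-significant byte first: 86 45 A0 52 → 0x8645A052.
Top bit is set, so as a signed 32-bit value this is 0x8645A052 − 2^32 = -2042257326.

-2042257326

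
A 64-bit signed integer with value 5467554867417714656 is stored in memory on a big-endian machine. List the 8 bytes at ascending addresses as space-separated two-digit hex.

4B E0 A8 2E FE 64 0F E0

5467554867417714656 in hexadecimal, padded to 64 bits, is 0x4BE0A82EFE640FE0.
Split into bytes (most-significant first): 4B E0 A8 2E FE 64 0F E0.
In big-endian order the high byte comes first in memory.
So the memory order matches the most-significant-first order: 4B E0 A8 2E FE 64 0F E0.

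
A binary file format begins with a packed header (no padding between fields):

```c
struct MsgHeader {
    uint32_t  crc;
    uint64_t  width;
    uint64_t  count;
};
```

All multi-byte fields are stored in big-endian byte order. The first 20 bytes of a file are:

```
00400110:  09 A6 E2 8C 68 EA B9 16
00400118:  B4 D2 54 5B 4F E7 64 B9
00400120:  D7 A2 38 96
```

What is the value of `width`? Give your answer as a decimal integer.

7560058431668900955

`width` follows `crc` (4 bytes), so it starts at byte offset 4 and occupies 8 bytes.
Bytes at offsets 4..11: 68 EA B9 16 B4 D2 54 5B.
In big-endian order the high byte comes first in memory.
The bytes are already most-significant first: 0x68EAB916B4D2545B.
0x68EAB916B4D2545B = 7560058431668900955.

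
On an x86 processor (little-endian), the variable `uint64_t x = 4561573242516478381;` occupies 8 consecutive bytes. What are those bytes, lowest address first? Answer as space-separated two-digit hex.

4561573242516478381 in hexadecimal, padded to 64 bits, is 0x3F4DF6B2211F19AD.
Split into bytes (most-significant first): 3F 4D F6 B2 21 1F 19 AD.
In little-endian order the low byte comes first in memory.
So at ascending addresses the bytes are AD 19 1F 21 B2 F6 4D 3F.

AD 19 1F 21 B2 F6 4D 3F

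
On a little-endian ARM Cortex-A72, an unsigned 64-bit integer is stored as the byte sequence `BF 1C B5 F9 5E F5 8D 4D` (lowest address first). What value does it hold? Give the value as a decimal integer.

Little-endian stores the least-significant byte at the lowest address.
Reassemble most-significant byte first: 4D 8D F5 5E F9 B5 1C BF → 0x4D8DF55EF9B51CBF.
0x4D8DF55EF9B51CBF = 5588392500901780671.

5588392500901780671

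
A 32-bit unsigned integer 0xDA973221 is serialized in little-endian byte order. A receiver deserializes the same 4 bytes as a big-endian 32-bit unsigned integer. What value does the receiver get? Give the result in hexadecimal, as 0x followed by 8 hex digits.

0x213297DA

Stored little-endian, the bytes at ascending addresses are 21 32 97 DA.
Read back as big-endian, the last byte is least significant, giving 0x213297DA.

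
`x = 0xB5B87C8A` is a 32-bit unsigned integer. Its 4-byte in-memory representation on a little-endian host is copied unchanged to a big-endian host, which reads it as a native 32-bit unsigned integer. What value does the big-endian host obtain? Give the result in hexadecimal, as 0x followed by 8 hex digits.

Stored little-endian, the bytes at ascending addresses are 8A 7C B8 B5.
Read back as big-endian, the last byte is least significant, giving 0x8A7CB8B5.

0x8A7CB8B5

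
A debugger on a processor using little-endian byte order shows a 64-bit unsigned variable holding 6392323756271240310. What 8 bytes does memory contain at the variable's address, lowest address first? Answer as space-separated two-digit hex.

6392323756271240310 in hexadecimal, padded to 64 bits, is 0x58B618969DD68476.
Split into bytes (most-significant first): 58 B6 18 96 9D D6 84 76.
In little-endian order the low byte comes first in memory.
So at ascending addresses the bytes are 76 84 D6 9D 96 18 B6 58.

76 84 D6 9D 96 18 B6 58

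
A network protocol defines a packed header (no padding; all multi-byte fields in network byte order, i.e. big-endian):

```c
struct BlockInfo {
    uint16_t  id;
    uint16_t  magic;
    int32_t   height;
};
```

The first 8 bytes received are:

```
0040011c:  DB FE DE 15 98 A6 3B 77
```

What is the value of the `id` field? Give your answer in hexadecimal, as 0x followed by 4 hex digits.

0xDBFE

`id` is the first field, at byte offset 0, occupying 2 bytes.
Bytes at offsets 0..1: DB FE.
Big-endian: lowest address holds the most-significant byte.
The bytes are already most-significant first: 0xDBFE.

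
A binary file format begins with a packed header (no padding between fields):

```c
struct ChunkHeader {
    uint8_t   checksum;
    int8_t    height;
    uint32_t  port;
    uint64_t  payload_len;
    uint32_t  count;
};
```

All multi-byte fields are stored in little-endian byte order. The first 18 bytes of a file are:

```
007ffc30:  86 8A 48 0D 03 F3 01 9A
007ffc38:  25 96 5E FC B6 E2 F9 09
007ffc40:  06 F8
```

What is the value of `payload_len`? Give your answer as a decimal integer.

`payload_len` follows `checksum` (1 B), `height` (1 B), `port` (4 B), so it starts at offset 1 + 1 + 4 = 6 and occupies 8 bytes.
Bytes at offsets 6..13: 01 9A 25 96 5E FC B6 E2.
In little-endian order the low byte comes first in memory.
Reassemble most-significant byte first: E2 B6 FC 5E 96 25 9A 01 → 0xE2B6FC5E96259A01.
0xE2B6FC5E96259A01 = 16336522181509224961.

16336522181509224961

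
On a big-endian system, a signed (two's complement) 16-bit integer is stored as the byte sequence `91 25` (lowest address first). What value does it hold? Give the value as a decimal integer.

In big-endian order the high byte comes first in memory.
The bytes are already most-significant first: 0x9125.
Top bit is set, so as a signed 16-bit value this is 0x9125 − 2^16 = -28379.

-28379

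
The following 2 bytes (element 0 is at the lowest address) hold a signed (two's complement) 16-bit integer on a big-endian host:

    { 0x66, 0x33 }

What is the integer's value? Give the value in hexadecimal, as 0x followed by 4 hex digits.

Big-endian stores the most-significant byte at the lowest address.
The bytes are already most-significant first: 0x6633.

0x6633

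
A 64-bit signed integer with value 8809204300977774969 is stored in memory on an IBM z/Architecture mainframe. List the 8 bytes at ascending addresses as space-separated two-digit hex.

8809204300977774969 in hexadecimal, padded to 64 bits, is 0x7A4094A3799FA179.
Split into bytes (most-significant first): 7A 40 94 A3 79 9F A1 79.
Big-endian stores the most-significant byte at the lowest address.
So the memory order matches the most-significant-first order: 7A 40 94 A3 79 9F A1 79.

7A 40 94 A3 79 9F A1 79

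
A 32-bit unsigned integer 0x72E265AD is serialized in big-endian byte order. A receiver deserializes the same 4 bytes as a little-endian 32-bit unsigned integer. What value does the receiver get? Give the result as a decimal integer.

2909135474

Stored big-endian, the bytes at ascending addresses are 72 E2 65 AD.
Read back as little-endian, the first byte is least significant, giving 0xAD65E272.
0xAD65E272 = 2909135474.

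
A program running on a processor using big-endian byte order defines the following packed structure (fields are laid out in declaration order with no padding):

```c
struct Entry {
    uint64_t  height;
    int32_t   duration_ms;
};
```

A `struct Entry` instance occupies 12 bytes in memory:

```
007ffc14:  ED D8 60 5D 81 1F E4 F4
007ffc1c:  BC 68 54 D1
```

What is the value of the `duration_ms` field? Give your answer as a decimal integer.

-1134013231

`duration_ms` follows `height` (8 bytes), so it starts at byte offset 8 and occupies 4 bytes.
Bytes at offsets 8..11: BC 68 54 D1.
Big-endian stores the most-significant byte at the lowest address.
The bytes are already most-significant first: 0xBC6854D1.
Top bit is set, so as a signed 32-bit value this is 0xBC6854D1 − 2^32 = -1134013231.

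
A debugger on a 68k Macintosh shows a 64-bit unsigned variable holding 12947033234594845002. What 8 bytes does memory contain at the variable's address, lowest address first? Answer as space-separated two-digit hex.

B3 AD 1A 21 6B 33 D1 4A

12947033234594845002 in hexadecimal, padded to 64 bits, is 0xB3AD1A216B33D14A.
Split into bytes (most-significant first): B3 AD 1A 21 6B 33 D1 4A.
Big-endian stores the most-significant byte at the lowest address.
So the memory order matches the most-significant-first order: B3 AD 1A 21 6B 33 D1 4A.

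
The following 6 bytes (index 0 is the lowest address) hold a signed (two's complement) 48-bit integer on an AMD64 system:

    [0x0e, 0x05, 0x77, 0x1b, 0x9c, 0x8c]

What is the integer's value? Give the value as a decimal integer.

-126872873138930

In little-endian order the low byte comes first in memory.
Reassemble most-significant byte first: 8C 9C 1B 77 05 0E → 0x8C9C1B77050E.
Top bit is set, so as a signed 48-bit value this is 0x8C9C1B77050E − 2^48 = -126872873138930.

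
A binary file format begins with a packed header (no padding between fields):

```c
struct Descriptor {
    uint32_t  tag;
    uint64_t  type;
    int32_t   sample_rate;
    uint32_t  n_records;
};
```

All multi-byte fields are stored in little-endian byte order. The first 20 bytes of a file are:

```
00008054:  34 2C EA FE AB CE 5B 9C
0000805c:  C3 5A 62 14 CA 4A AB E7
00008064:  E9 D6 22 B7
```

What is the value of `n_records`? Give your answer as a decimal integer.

`n_records` follows `tag` (4 B), `type` (8 B), `sample_rate` (4 B), so it starts at offset 4 + 8 + 4 = 16 and occupies 4 bytes.
Bytes at offsets 16..19: E9 D6 22 B7.
Little-endian: lowest address holds the least-significant byte.
Reassemble most-significant byte first: B7 22 D6 E9 → 0xB722D6E9.
0xB722D6E9 = 3072513769.

3072513769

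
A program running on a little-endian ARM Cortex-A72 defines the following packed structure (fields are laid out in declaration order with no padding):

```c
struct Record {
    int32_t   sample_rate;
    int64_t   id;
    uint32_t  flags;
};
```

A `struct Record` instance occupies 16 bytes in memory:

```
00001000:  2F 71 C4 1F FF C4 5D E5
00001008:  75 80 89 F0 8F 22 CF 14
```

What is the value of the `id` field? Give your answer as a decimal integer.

`id` follows `sample_rate` (4 bytes), so it starts at byte offset 4 and occupies 8 bytes.
Bytes at offsets 4..11: FF C4 5D E5 75 80 89 F0.
In little-endian order the low byte comes first in memory.
Reassemble most-significant byte first: F0 89 80 75 E5 5D C4 FF → 0xF0898075E55DC4FF.
Top bit is set, so as a signed 64-bit value this is 0xF0898075E55DC4FF − 2^64 = -1114218188949830401.

-1114218188949830401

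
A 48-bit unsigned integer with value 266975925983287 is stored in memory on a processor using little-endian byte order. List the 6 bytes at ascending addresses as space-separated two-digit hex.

37 58 3B 2D D0 F2

266975925983287 in hexadecimal, padded to 48 bits, is 0xF2D02D3B5837.
Split into bytes (most-significant first): F2 D0 2D 3B 58 37.
Little-endian stores the least-significant byte at the lowest address.
So at ascending addresses the bytes are 37 58 3B 2D D0 F2.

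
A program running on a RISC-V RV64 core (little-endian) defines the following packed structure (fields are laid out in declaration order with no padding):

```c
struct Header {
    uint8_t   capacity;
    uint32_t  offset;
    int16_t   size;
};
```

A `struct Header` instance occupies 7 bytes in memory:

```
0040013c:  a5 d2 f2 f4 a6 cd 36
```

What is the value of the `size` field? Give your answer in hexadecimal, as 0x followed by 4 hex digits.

`size` follows `capacity` (1 B), `offset` (4 B), so it starts at offset 1 + 4 = 5 and occupies 2 bytes.
Bytes at offsets 5..6: CD 36.
Little-endian stores the least-significant byte at the lowest address.
Reassemble most-significant byte first: 36 CD → 0x36CD.

0x36CD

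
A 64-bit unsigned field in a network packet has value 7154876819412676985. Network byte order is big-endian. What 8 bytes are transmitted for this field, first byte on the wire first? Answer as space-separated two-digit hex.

63 4B 3A 8F 20 C4 F1 79

7154876819412676985 in hexadecimal, padded to 64 bits, is 0x634B3A8F20C4F179.
Split into bytes (most-significant first): 63 4B 3A 8F 20 C4 F1 79.
Big-endian stores the most-significant byte at the lowest address.
So the memory order matches the most-significant-first order: 63 4B 3A 8F 20 C4 F1 79.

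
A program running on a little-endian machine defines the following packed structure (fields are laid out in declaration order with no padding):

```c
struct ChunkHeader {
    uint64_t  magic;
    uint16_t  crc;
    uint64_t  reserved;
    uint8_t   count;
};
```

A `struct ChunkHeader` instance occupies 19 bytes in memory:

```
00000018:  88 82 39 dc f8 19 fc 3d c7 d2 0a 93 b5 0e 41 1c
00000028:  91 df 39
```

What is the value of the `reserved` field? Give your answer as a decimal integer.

16109688407826207498

`reserved` follows `magic` (8 B), `crc` (2 B), so it starts at offset 8 + 2 = 10 and occupies 8 bytes.
Bytes at offsets 10..17: 0A 93 B5 0E 41 1C 91 DF.
In little-endian order the low byte comes first in memory.
Reassemble most-significant byte first: DF 91 1C 41 0E B5 93 0A → 0xDF911C410EB5930A.
0xDF911C410EB5930A = 16109688407826207498.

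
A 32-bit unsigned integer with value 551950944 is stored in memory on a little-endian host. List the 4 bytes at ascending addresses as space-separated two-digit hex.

60 1A E6 20

551950944 in hexadecimal, padded to 32 bits, is 0x20E61A60.
Split into bytes (most-significant first): 20 E6 1A 60.
Little-endian: lowest address holds the least-significant byte.
So at ascending addresses the bytes are 60 1A E6 20.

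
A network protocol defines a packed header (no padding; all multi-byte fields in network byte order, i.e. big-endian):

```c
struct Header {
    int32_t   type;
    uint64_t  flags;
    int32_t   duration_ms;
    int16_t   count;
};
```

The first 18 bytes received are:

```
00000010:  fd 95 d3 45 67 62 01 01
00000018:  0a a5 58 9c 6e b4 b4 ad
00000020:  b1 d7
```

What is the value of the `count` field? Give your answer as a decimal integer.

`count` follows `type` (4 B), `flags` (8 B), `duration_ms` (4 B), so it starts at offset 4 + 8 + 4 = 16 and occupies 2 bytes.
Bytes at offsets 16..17: B1 D7.
Big-endian stores the most-significant byte at the lowest address.
The bytes are already most-significant first: 0xB1D7.
Top bit is set, so as a signed 16-bit value this is 0xB1D7 − 2^16 = -20009.

-20009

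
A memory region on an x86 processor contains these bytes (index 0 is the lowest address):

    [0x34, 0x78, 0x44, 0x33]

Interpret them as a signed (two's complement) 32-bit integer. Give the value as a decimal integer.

Little-endian stores the least-significant byte at the lowest address.
Reassemble most-significant byte first: 33 44 78 34 → 0x33447834.
0x33447834 = 860125236.

860125236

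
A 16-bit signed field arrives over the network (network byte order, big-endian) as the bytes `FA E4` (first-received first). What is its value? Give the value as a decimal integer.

-1308

Big-endian: lowest address holds the most-significant byte.
The bytes are already most-significant first: 0xFAE4.
Top bit is set, so as a signed 16-bit value this is 0xFAE4 − 2^16 = -1308.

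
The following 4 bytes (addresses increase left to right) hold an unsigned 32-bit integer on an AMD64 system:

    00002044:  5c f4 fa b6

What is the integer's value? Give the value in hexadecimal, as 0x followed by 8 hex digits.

0xB6FAF45C

Little-endian: lowest address holds the least-significant byte.
Reassemble most-significant byte first: B6 FA F4 5C → 0xB6FAF45C.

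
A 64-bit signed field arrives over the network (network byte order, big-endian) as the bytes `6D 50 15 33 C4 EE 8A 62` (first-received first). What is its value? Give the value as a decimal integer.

Big-endian stores the most-significant byte at the lowest address.
The bytes are already most-significant first: 0x6D501533C4EE8A62.
0x6D501533C4EE8A62 = 7876819060362480226.

7876819060362480226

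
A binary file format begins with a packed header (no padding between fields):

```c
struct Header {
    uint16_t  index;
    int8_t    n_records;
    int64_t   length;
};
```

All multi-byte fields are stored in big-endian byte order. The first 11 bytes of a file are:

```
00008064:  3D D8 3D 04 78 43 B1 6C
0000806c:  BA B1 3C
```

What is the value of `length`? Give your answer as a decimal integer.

322081802669437244

`length` follows `index` (2 B), `n_records` (1 B), so it starts at offset 2 + 1 = 3 and occupies 8 bytes.
Bytes at offsets 3..10: 04 78 43 B1 6C BA B1 3C.
Big-endian: lowest address holds the most-significant byte.
The bytes are already most-significant first: 0x047843B16CBAB13C.
0x047843B16CBAB13C = 322081802669437244.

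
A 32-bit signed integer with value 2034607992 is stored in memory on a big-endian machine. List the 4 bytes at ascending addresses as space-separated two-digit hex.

79 45 A7 78

2034607992 in hexadecimal, padded to 32 bits, is 0x7945A778.
Split into bytes (most-significant first): 79 45 A7 78.
Big-endian: lowest address holds the most-significant byte.
So the memory order matches the most-significant-first order: 79 45 A7 78.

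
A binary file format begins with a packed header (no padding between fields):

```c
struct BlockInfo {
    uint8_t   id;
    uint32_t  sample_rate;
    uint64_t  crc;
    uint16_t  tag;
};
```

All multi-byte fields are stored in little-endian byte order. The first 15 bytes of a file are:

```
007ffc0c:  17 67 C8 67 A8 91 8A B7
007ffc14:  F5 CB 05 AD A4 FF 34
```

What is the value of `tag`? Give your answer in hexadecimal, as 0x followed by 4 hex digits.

`tag` follows `id` (1 B), `sample_rate` (4 B), `crc` (8 B), so it starts at offset 1 + 4 + 8 = 13 and occupies 2 bytes.
Bytes at offsets 13..14: FF 34.
Little-endian stores the least-significant byte at the lowest address.
Reassemble most-significant byte first: 34 FF → 0x34FF.

0x34FF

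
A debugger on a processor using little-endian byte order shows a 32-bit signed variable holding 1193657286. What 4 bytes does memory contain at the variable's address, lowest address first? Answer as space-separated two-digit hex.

1193657286 in hexadecimal, padded to 32 bits, is 0x4725C3C6.
Split into bytes (most-significant first): 47 25 C3 C6.
In little-endian order the low byte comes first in memory.
So at ascending addresses the bytes are C6 C3 25 47.

C6 C3 25 47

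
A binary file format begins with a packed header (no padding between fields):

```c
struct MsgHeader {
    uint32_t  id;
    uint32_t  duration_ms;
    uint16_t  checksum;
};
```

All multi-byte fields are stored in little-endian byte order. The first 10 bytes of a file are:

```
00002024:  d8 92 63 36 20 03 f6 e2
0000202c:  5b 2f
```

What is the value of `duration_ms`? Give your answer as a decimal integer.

3807773472

`duration_ms` follows `id` (4 bytes), so it starts at byte offset 4 and occupies 4 bytes.
Bytes at offsets 4..7: 20 03 F6 E2.
Little-endian: lowest address holds the least-significant byte.
Reassemble most-significant byte first: E2 F6 03 20 → 0xE2F60320.
0xE2F60320 = 3807773472.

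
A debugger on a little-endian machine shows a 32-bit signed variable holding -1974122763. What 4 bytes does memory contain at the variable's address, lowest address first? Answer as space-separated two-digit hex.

Two's complement of -1974122763 in 32 bits: 1974122763 = 0x75AAB90B; invert → 0x8A5546F4; add 1 → 0x8A5546F5.
Split into bytes (most-significant first): 8A 55 46 F5.
In little-endian order the low byte comes first in memory.
So at ascending addresses the bytes are F5 46 55 8A.

F5 46 55 8A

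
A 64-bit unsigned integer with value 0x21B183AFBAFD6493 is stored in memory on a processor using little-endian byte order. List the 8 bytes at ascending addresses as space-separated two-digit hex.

Split into bytes (most-significant first): 21 B1 83 AF BA FD 64 93.
Little-endian: lowest address holds the least-significant byte.
So at ascending addresses the bytes are 93 64 FD BA AF 83 B1 21.

93 64 FD BA AF 83 B1 21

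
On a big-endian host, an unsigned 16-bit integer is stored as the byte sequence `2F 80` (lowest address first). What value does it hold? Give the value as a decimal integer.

12160

Big-endian: lowest address holds the most-significant byte.
The bytes are already most-significant first: 0x2F80.
0x2F80 = 12160.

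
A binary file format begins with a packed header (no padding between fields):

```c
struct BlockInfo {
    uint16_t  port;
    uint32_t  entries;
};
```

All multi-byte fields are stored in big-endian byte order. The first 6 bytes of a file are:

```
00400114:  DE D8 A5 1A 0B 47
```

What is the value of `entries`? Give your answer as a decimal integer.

2769947463

`entries` follows `port` (2 bytes), so it starts at byte offset 2 and occupies 4 bytes.
Bytes at offsets 2..5: A5 1A 0B 47.
Big-endian stores the most-significant byte at the lowest address.
The bytes are already most-significant first: 0xA51A0B47.
0xA51A0B47 = 2769947463.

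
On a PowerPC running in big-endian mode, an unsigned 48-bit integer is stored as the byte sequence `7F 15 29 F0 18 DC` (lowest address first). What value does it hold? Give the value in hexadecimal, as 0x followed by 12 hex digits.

Big-endian: lowest address holds the most-significant byte.
The bytes are already most-significant first: 0x7F1529F018DC.

0x7F1529F018DC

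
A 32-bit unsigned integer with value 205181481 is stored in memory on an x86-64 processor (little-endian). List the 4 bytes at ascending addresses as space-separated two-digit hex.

205181481 in hexadecimal, padded to 32 bits, is 0x0C3AD229.
Split into bytes (most-significant first): 0C 3A D2 29.
Little-endian: lowest address holds the least-significant byte.
So at ascending addresses the bytes are 29 D2 3A 0C.

29 D2 3A 0C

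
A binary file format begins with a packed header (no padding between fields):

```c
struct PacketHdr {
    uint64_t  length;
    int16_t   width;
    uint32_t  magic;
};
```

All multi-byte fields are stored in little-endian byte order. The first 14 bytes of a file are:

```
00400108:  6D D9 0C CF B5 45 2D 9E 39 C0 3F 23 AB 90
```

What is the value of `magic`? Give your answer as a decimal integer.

`magic` follows `length` (8 B), `width` (2 B), so it starts at offset 8 + 2 = 10 and occupies 4 bytes.
Bytes at offsets 10..13: 3F 23 AB 90.
Little-endian: lowest address holds the least-significant byte.
Reassemble most-significant byte first: 90 AB 23 3F → 0x90AB233F.
0x90AB233F = 2427134783.

2427134783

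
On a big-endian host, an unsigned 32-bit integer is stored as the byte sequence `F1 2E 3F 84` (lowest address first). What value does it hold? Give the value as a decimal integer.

Big-endian stores the most-significant byte at the lowest address.
The bytes are already most-significant first: 0xF12E3F84.
0xF12E3F84 = 4046339972.

4046339972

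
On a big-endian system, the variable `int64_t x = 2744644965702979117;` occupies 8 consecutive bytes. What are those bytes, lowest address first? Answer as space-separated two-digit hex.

2744644965702979117 in hexadecimal, padded to 64 bits, is 0x2616F00DF74A4E2D.
Split into bytes (most-significant first): 26 16 F0 0D F7 4A 4E 2D.
Big-endian stores the most-significant byte at the lowest address.
So the memory order matches the most-significant-first order: 26 16 F0 0D F7 4A 4E 2D.

26 16 F0 0D F7 4A 4E 2D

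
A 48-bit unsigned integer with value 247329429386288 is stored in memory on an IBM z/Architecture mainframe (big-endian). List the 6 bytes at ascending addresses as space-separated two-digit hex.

247329429386288 in hexadecimal, padded to 48 bits, is 0xE0F1DEC7F430.
Split into bytes (most-significant first): E0 F1 DE C7 F4 30.
Big-endian stores the most-significant byte at the lowest address.
So the memory order matches the most-significant-first order: E0 F1 DE C7 F4 30.

E0 F1 DE C7 F4 30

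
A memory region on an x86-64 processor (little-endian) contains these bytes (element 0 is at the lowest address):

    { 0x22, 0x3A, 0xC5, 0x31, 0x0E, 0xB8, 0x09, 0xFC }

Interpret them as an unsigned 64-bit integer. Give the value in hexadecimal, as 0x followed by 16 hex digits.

Little-endian stores the least-significant byte at the lowest address.
Reassemble most-significant byte first: FC 09 B8 0E 31 C5 3A 22 → 0xFC09B80E31C53A22.

0xFC09B80E31C53A22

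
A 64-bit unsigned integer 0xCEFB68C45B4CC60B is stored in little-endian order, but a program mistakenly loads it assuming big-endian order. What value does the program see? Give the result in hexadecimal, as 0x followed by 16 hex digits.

0x0BC64C5BC468FBCE

Stored little-endian, the bytes at ascending addresses are 0B C6 4C 5B C4 68 FB CE.
Read back as big-endian, the last byte is least significant, giving 0x0BC64C5BC468FBCE.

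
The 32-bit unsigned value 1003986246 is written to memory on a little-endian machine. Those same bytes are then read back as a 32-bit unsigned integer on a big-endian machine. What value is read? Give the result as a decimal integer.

1003986246 in 32-bit hexadecimal is 0x3BD79D46.
Stored little-endian, the bytes at ascending addresses are 46 9D D7 3B.
Read back as big-endian, the last byte is least significant, giving 0x469DD73B.
0x469DD73B = 1184749371.

1184749371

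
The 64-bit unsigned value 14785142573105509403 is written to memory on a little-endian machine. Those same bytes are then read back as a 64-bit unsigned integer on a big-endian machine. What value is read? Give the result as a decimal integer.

1978335671821021133

14785142573105509403 in 64-bit hexadecimal is 0xCD2F60D5CF75741B.
Stored little-endian, the bytes at ascending addresses are 1B 74 75 CF D5 60 2F CD.
Read back as big-endian, the last byte is least significant, giving 0x1B7475CFD5602FCD.
0x1B7475CFD5602FCD = 1978335671821021133.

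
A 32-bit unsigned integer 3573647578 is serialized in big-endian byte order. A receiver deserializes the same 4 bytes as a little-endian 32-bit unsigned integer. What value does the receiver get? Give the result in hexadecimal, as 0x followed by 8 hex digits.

3573647578 in 32-bit hexadecimal is 0xD50188DA.
Stored big-endian, the bytes at ascending addresses are D5 01 88 DA.
Read back as little-endian, the first byte is least significant, giving 0xDA8801D5.

0xDA8801D5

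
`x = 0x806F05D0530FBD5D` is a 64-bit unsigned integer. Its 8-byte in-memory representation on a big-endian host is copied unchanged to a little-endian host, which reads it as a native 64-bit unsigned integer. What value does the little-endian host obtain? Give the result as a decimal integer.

Stored big-endian, the bytes at ascending addresses are 80 6F 05 D0 53 0F BD 5D.
Read back as little-endian, the first byte is least significant, giving 0x5DBD0F53D0056F80.
0x5DBD0F53D0056F80 = 6754571868772331392.

6754571868772331392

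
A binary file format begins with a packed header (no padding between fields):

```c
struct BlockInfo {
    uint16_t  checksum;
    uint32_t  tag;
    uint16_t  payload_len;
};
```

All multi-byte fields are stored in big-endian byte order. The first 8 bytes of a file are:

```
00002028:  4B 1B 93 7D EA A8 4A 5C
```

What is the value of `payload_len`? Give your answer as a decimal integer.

19036

`payload_len` follows `checksum` (2 B), `tag` (4 B), so it starts at offset 2 + 4 = 6 and occupies 2 bytes.
Bytes at offsets 6..7: 4A 5C.
Big-endian: lowest address holds the most-significant byte.
The bytes are already most-significant first: 0x4A5C.
0x4A5C = 19036.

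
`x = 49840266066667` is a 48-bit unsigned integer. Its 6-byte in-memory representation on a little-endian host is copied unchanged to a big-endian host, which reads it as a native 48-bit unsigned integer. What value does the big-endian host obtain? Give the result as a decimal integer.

49840266066667 in 48-bit hexadecimal is 0x2D54575ABAEB.
Stored little-endian, the bytes at ascending addresses are EB BA 5A 57 54 2D.
Read back as big-endian, the last byte is least significant, giving 0xEBBA5A57542D.
0xEBBA5A57542D = 259185612117037.

259185612117037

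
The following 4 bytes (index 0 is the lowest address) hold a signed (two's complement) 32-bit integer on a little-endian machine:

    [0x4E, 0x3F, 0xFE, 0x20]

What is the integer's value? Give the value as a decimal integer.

In little-endian order the low byte comes first in memory.
Reassemble most-significant byte first: 20 FE 3F 4E → 0x20FE3F4E.
0x20FE3F4E = 553533262.

553533262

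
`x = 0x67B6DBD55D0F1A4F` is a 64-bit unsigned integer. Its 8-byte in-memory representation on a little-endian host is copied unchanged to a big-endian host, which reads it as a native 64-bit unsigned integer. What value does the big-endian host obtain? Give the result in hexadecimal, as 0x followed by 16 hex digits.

Stored little-endian, the bytes at ascending addresses are 4F 1A 0F 5D D5 DB B6 67.
Read back as big-endian, the last byte is least significant, giving 0x4F1A0F5DD5DBB667.

0x4F1A0F5DD5DBB667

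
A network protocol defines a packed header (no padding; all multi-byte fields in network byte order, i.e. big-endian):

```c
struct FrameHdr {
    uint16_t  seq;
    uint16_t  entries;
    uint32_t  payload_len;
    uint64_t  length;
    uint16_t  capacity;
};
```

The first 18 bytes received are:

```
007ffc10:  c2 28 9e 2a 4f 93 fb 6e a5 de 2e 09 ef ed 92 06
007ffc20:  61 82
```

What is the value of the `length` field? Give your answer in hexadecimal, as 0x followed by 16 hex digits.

0xA5DE2E09EFED9206

`length` follows `seq` (2 B), `entries` (2 B), `payload_len` (4 B), so it starts at offset 2 + 2 + 4 = 8 and occupies 8 bytes.
Bytes at offsets 8..15: A5 DE 2E 09 EF ED 92 06.
Big-endian: lowest address holds the most-significant byte.
The bytes are already most-significant first: 0xA5DE2E09EFED9206.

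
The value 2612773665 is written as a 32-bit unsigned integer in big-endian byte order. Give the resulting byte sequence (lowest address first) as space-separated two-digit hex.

2612773665 in hexadecimal, padded to 32 bits, is 0x9BBBC321.
Split into bytes (most-significant first): 9B BB C3 21.
Big-endian stores the most-significant byte at the lowest address.
So the memory order matches the most-significant-first order: 9B BB C3 21.

9B BB C3 21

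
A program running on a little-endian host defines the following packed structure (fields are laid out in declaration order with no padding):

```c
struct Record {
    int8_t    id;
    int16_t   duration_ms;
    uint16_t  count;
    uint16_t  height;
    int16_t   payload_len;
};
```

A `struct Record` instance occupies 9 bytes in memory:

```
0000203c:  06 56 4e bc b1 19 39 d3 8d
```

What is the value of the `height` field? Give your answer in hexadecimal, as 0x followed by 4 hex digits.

0x3919

`height` follows `id` (1 B), `duration_ms` (2 B), `count` (2 B), so it starts at offset 1 + 2 + 2 = 5 and occupies 2 bytes.
Bytes at offsets 5..6: 19 39.
Little-endian stores the least-significant byte at the lowest address.
Reassemble most-significant byte first: 39 19 → 0x3919.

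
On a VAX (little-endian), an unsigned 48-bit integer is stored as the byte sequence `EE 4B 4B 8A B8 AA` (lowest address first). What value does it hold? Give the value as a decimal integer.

187709570894830

Little-endian: lowest address holds the least-significant byte.
Reassemble most-significant byte first: AA B8 8A 4B 4B EE → 0xAAB88A4B4BEE.
0xAAB88A4B4BEE = 187709570894830.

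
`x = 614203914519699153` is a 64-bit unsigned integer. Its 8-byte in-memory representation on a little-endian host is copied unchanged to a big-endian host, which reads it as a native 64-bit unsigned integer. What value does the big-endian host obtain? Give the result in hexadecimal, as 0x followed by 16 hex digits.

0xD1DE99C034178608

614203914519699153 in 64-bit hexadecimal is 0x08861734C099DED1.
Stored little-endian, the bytes at ascending addresses are D1 DE 99 C0 34 17 86 08.
Read back as big-endian, the last byte is least significant, giving 0xD1DE99C034178608.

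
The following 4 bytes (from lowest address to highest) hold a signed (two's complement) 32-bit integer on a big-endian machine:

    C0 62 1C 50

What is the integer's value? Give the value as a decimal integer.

-1067312048

In big-endian order the high byte comes first in memory.
The bytes are already most-significant first: 0xC0621C50.
Top bit is set, so as a signed 32-bit value this is 0xC0621C50 − 2^32 = -1067312048.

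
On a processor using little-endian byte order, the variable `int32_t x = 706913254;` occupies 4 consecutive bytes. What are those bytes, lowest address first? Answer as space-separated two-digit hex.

706913254 in hexadecimal, padded to 32 bits, is 0x2A22A3E6.
Split into bytes (most-significant first): 2A 22 A3 E6.
Little-endian: lowest address holds the least-significant byte.
So at ascending addresses the bytes are E6 A3 22 2A.

E6 A3 22 2A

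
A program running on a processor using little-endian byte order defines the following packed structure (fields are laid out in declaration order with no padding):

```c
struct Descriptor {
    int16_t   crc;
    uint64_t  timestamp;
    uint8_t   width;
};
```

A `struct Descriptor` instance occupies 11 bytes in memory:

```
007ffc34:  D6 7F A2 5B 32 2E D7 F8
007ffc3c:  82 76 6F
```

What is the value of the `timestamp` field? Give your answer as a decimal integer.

`timestamp` follows `crc` (2 bytes), so it starts at byte offset 2 and occupies 8 bytes.
Bytes at offsets 2..9: A2 5B 32 2E D7 F8 82 76.
Little-endian: lowest address holds the least-significant byte.
Reassemble most-significant byte first: 76 82 F8 D7 2E 32 5B A2 → 0x7682F8D72E325BA2.
0x7682F8D72E325BA2 = 8539661446524591010.

8539661446524591010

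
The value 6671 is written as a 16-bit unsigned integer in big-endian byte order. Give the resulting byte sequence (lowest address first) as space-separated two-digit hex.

1A 0F

6671 in hexadecimal, padded to 16 bits, is 0x1A0F.
Split into bytes (most-significant first): 1A 0F.
Big-endian: lowest address holds the most-significant byte.
So the memory order matches the most-significant-first order: 1A 0F.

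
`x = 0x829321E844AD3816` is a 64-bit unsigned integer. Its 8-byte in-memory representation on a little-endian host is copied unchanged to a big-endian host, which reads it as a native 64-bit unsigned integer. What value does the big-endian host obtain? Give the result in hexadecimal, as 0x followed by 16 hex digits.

Stored little-endian, the bytes at ascending addresses are 16 38 AD 44 E8 21 93 82.
Read back as big-endian, the last byte is least significant, giving 0x1638AD44E8219382.

0x1638AD44E8219382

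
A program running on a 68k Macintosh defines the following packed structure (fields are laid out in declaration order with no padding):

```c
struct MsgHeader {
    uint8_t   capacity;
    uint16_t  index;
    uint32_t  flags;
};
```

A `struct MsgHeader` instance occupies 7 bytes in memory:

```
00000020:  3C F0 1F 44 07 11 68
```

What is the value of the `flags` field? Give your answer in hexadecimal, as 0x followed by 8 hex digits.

0x44071168

`flags` follows `capacity` (1 B), `index` (2 B), so it starts at offset 1 + 2 = 3 and occupies 4 bytes.
Bytes at offsets 3..6: 44 07 11 68.
Big-endian: lowest address holds the most-significant byte.
The bytes are already most-significant first: 0x44071168.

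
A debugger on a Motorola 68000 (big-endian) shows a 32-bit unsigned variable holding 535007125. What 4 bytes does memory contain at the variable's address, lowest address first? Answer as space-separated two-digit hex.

1F E3 8F 95

535007125 in hexadecimal, padded to 32 bits, is 0x1FE38F95.
Split into bytes (most-significant first): 1F E3 8F 95.
Big-endian stores the most-significant byte at the lowest address.
So the memory order matches the most-significant-first order: 1F E3 8F 95.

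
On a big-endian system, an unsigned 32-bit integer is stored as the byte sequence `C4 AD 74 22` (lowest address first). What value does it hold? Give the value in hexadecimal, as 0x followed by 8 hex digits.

In big-endian order the high byte comes first in memory.
The bytes are already most-significant first: 0xC4AD7422.

0xC4AD7422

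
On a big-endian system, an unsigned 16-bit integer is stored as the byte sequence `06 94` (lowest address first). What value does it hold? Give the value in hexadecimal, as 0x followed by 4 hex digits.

In big-endian order the high byte comes first in memory.
The bytes are already most-significant first: 0x0694.

0x0694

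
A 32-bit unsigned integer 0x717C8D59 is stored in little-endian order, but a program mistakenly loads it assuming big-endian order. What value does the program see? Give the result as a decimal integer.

1502444657

Stored little-endian, the bytes at ascending addresses are 59 8D 7C 71.
Read back as big-endian, the last byte is least significant, giving 0x598D7C71.
0x598D7C71 = 1502444657.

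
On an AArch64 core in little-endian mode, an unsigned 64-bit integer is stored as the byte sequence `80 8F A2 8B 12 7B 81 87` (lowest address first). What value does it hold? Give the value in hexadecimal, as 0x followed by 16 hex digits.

0x87817B128BA28F80

Little-endian: lowest address holds the least-significant byte.
Reassemble most-significant byte first: 87 81 7B 12 8B A2 8F 80 → 0x87817B128BA28F80.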